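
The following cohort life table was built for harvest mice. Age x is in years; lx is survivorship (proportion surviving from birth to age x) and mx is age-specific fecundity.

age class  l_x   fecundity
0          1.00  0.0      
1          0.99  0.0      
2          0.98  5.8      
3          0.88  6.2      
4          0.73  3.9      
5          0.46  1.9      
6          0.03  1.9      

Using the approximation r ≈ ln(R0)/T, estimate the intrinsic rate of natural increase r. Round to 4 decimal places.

R0 = Σ lx·mx = 0 + 0 + 5.684 + 5.456 + 2.847 + 0.874 + 0.057 = 14.918
Σ x·lx·mx = 43.836; T = 43.836/14.918 = 2.93846…
r ≈ ln(R0)/T = ln(14.918)/2.93846… = 0.919722… → 0.9197

0.9197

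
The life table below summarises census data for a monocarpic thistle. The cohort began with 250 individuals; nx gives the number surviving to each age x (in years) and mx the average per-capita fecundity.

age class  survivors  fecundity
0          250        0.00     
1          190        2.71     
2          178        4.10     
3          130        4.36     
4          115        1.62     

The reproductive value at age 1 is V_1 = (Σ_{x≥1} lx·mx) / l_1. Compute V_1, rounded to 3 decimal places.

10.515

lx = nx/n0 = nx/250: 1, 0.76, 0.712, 0.52, 0.46
lx·mx for x ≥ 1: 2.0596, 2.9192, 2.2672, 0.7452 → sum = 7.9912
V_1 = 7.9912 / l_1 = 7.9912 / 0.76 = 10.514737… → 10.515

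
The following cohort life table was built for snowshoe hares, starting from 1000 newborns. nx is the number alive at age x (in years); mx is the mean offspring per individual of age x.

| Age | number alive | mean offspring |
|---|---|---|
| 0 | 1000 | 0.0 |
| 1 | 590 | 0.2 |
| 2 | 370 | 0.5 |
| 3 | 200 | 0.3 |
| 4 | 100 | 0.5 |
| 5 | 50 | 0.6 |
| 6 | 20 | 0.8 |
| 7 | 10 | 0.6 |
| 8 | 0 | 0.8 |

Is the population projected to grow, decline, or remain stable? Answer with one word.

declining

lx = nx/n0 = nx/1000: 1, 0.59, 0.37, 0.2, 0.1, 0.05, 0.02, 0.01, 0
R0 = Σ lx·mx = 0 + 0.118 + 0.185 + 0.06 + 0.05 + 0.03 + 0.016 + 0.006 + 0 = 0.465
R0 < 1, so the population is declining.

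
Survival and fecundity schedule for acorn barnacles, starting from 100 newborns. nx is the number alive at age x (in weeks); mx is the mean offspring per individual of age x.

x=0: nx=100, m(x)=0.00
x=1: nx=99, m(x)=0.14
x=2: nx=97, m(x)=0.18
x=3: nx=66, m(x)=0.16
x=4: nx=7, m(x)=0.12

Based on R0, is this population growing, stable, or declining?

declining

lx = nx/n0 = nx/100: 1, 0.99, 0.97, 0.66, 0.07
R0 = Σ lx·mx = 0 + 0.1386 + 0.1746 + 0.1056 + 0.0084 = 0.4272
R0 < 1, so the population is declining.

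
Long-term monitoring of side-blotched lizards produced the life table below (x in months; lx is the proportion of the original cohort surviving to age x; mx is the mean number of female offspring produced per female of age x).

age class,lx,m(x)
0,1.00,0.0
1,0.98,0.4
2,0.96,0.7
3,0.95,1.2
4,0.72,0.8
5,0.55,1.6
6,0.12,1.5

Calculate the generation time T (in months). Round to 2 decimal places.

3.37

lx·mx: 0, 0.392, 0.672, 1.14, 0.576, 0.88, 0.18 → R0 = 3.84
x·lx·mx: 0, 0.392, 1.344, 3.42, 2.304, 4.4, 1.08 → Σ = 12.94
T = 12.94 / 3.84 = 3.369792… → 3.37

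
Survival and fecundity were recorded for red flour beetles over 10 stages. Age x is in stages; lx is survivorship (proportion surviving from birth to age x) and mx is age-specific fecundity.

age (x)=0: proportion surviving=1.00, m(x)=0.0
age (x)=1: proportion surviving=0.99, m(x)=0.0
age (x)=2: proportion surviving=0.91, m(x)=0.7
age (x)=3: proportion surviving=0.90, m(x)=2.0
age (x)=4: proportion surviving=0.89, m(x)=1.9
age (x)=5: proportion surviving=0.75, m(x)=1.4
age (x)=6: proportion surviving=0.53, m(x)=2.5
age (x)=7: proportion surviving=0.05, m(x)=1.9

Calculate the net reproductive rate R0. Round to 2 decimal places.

lx·mx by age: 0, 0, 0.637, 1.8, 1.691, 1.05, 1.325, 0.095
R0 = Σ lx·mx = 6.598 → 6.60

6.60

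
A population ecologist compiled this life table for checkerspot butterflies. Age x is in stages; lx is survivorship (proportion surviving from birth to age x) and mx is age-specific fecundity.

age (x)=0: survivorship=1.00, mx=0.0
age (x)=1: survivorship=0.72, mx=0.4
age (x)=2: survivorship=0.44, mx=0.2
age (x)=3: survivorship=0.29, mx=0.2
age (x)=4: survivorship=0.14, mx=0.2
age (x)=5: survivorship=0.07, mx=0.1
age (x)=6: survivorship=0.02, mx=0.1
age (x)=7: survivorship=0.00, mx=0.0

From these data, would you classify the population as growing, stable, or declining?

declining

R0 = Σ lx·mx = 0 + 0.288 + 0.088 + 0.058 + 0.028 + 0.007 + 0.002 + 0 = 0.471
R0 < 1, so the population is declining.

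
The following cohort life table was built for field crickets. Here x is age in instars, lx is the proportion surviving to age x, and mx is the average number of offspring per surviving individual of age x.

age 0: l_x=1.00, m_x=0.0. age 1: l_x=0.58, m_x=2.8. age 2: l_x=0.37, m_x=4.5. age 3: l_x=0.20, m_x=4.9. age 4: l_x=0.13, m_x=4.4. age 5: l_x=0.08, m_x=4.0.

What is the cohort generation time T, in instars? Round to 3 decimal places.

lx·mx: 0, 1.624, 1.665, 0.98, 0.572, 0.32 → R0 = 5.161
x·lx·mx: 0, 1.624, 3.33, 2.94, 2.288, 1.6 → Σ = 11.782
T = 11.782 / 5.161 = 2.282891… → 2.283

2.283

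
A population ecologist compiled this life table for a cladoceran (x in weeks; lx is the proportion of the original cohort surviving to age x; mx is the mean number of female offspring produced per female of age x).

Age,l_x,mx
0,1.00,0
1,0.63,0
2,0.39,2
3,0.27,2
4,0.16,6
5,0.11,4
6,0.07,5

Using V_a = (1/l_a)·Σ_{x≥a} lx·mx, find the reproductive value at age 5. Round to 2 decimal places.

7.18

lx·mx for x ≥ 5: 0.44, 0.35 → sum = 0.79
V_5 = 0.79 / l_5 = 0.79 / 0.11 = 7.181818… → 7.18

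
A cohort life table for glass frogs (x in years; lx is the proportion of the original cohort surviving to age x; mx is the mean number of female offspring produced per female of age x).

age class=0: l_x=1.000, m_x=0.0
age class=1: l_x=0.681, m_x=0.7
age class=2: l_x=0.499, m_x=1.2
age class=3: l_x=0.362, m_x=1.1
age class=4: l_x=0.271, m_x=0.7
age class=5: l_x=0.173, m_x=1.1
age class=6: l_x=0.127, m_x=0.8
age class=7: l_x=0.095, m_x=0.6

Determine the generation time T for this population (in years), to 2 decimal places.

lx·mx: 0, 0.4767, 0.5988, 0.3982, 0.1897, 0.1903, 0.1016, 0.057 → R0 = 2.0123
x·lx·mx: 0, 0.4767, 1.1976, 1.1946, 0.7588, 0.9515, 0.6096, 0.399 → Σ = 5.5878
T = 5.5878 / 2.0123 = 2.776823… → 2.78

2.78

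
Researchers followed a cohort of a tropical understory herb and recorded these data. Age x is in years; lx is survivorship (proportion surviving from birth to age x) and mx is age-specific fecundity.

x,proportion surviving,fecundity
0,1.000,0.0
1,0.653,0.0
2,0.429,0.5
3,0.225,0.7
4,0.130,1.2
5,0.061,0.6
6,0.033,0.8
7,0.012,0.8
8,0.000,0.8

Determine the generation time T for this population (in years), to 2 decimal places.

lx·mx: 0, 0, 0.2145, 0.1575, 0.156, 0.0366, 0.0264, 0.0096, 0 → R0 = 0.6006
x·lx·mx: 0, 0, 0.429, 0.4725, 0.624, 0.183, 0.1584, 0.0672, 0 → Σ = 1.9341
T = 1.9341 / 0.6006 = 3.22028… → 3.22

3.22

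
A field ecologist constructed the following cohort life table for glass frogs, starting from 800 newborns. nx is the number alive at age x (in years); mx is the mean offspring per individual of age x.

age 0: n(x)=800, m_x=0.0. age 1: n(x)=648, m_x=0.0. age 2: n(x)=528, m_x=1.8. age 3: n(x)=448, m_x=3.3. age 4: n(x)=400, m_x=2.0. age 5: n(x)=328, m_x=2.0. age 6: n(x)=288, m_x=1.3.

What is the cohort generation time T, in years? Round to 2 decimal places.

3.54

lx = nx/n0 = nx/800: 1, 0.81, 0.66, 0.56, 0.5, 0.41, 0.36
lx·mx: 0, 0, 1.188, 1.848, 1, 0.82, 0.468 → R0 = 5.324
x·lx·mx: 0, 0, 2.376, 5.544, 4, 4.1, 2.808 → Σ = 18.828
T = 18.828 / 5.324 = 3.536439… → 3.54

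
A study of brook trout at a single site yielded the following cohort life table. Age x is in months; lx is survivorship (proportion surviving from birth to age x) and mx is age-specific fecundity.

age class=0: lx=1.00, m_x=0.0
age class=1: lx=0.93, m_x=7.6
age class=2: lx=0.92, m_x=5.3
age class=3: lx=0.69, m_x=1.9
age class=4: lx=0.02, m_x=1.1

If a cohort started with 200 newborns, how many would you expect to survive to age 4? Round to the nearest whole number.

4

Expected survivors = N0 · l_4 = 200 × 0.02 = 4 → 4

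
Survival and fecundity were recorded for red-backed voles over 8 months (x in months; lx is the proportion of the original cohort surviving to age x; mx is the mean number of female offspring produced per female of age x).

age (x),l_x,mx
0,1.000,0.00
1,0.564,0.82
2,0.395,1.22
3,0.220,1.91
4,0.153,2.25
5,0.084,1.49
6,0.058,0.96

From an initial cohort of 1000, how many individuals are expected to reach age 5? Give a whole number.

Expected survivors = N0 · l_5 = 1000 × 0.084 = 84 → 84

84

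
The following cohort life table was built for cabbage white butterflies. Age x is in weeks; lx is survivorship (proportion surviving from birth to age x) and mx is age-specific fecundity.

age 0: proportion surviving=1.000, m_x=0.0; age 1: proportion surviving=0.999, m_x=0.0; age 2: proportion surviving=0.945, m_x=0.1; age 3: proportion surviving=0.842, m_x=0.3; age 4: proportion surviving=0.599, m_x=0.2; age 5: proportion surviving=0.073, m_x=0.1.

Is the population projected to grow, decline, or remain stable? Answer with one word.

declining

R0 = Σ lx·mx = 0 + 0 + 0.0945 + 0.2526 + 0.1198 + 0.0073 = 0.4742
R0 < 1, so the population is declining.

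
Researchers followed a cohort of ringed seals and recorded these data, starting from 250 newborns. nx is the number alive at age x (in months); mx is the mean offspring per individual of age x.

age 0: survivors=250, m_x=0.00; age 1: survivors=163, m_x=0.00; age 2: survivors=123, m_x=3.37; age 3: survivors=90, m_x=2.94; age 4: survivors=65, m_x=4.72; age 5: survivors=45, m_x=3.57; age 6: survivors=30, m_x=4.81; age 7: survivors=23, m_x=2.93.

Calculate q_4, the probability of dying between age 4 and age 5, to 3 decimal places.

0.308

lx = nx/n0 = nx/250: 1, 0.652, 0.492, 0.36, 0.26, 0.18, 0.12, 0.092
q_4 = (l_4 − l_5) / l_4 = (0.26 − 0.18) / 0.26
     = 0.08 / 0.26 = 0.307692… → 0.308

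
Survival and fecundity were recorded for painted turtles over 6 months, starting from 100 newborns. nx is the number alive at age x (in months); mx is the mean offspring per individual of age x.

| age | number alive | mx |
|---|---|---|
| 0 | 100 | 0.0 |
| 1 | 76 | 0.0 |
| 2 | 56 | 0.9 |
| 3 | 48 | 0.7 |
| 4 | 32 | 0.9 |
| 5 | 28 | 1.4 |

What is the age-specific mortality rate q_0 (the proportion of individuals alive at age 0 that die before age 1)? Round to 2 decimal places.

lx = nx/n0 = nx/100: 1, 0.76, 0.56, 0.48, 0.32, 0.28
q_0 = (l_0 − l_1) / l_0 = (1 − 0.76) / 1
     = 0.24 / 1 = 0.24 → 0.24

0.24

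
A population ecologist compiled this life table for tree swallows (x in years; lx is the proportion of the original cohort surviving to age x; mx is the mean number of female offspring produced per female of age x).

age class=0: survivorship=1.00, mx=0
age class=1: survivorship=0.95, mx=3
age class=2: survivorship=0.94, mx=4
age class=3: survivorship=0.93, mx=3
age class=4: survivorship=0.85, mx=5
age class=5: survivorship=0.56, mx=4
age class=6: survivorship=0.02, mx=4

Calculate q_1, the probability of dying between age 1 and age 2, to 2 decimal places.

0.01

q_1 = (l_1 − l_2) / l_1 = (0.95 − 0.94) / 0.95
     = 0.01 / 0.95 = 0.010526… → 0.01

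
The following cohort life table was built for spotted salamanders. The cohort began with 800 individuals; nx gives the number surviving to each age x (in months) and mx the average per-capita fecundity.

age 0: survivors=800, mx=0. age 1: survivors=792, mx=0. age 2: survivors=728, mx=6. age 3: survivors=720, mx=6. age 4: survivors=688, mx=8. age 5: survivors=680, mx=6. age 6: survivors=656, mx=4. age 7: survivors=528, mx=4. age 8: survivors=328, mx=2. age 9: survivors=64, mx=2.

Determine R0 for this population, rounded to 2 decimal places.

29.74

lx = nx/n0 = nx/800: 1, 0.99, 0.91, 0.9, 0.86, 0.85, 0.82, 0.66, 0.41, 0.08
lx·mx by age: 0, 0, 5.46, 5.4, 6.88, 5.1, 3.28, 2.64, 0.82, 0.16
R0 = Σ lx·mx = 29.74 → 29.74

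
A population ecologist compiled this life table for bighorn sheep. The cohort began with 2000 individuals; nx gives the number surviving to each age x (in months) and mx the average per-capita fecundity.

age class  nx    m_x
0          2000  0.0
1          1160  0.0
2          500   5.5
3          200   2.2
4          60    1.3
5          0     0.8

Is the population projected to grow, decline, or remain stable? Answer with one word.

growing

lx = nx/n0 = nx/2000: 1, 0.58, 0.25, 0.1, 0.03, 0
R0 = Σ lx·mx = 0 + 0 + 1.375 + 0.22 + 0.039 + 0 = 1.634
R0 > 1, so the population is growing.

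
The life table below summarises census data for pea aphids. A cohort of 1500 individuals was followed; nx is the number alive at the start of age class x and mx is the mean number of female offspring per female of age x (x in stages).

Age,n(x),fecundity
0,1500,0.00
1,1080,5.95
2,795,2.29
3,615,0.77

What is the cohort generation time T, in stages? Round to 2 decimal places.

lx = nx/n0 = nx/1500: 1, 0.72, 0.53, 0.41
lx·mx: 0, 4.284, 1.2137, 0.3157 → R0 = 5.8134
x·lx·mx: 0, 4.284, 2.4274, 0.9471 → Σ = 7.6585
T = 7.6585 / 5.8134 = 1.317387… → 1.32

1.32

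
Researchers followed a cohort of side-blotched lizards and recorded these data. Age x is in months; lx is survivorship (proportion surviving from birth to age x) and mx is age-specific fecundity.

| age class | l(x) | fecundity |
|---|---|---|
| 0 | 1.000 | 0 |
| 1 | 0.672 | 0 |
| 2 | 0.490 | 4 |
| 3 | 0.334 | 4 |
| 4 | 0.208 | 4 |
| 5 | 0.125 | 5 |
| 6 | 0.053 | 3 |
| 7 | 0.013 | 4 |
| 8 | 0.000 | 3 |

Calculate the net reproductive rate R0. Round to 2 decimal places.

4.96

lx·mx by age: 0, 0, 1.96, 1.336, 0.832, 0.625, 0.159, 0.052, 0
R0 = Σ lx·mx = 4.964 → 4.96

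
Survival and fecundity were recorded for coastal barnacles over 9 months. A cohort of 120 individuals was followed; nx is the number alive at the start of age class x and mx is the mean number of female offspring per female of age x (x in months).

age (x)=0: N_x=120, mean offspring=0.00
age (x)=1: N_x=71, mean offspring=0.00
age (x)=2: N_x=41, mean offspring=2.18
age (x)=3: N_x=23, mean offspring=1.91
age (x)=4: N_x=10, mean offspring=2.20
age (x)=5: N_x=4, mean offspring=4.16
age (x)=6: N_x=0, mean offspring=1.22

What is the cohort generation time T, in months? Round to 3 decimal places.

lx = nx/n0 = nx/120: 1, 0.59167…, 0.34167…, 0.19167…, 0.08333…, 0.03333…, 0
lx·mx: 0, 0, 0.744833…, 0.366083…, 0.183333…, 0.138667…, 0 → R0 = 1.432917…
x·lx·mx: 0, 0, 1.489667…, 1.09825…, 0.733333…, 0.693333…, 0 → Σ = 4.014583…
T = 4.014583… / 1.432917… = 2.801687… → 2.802

2.802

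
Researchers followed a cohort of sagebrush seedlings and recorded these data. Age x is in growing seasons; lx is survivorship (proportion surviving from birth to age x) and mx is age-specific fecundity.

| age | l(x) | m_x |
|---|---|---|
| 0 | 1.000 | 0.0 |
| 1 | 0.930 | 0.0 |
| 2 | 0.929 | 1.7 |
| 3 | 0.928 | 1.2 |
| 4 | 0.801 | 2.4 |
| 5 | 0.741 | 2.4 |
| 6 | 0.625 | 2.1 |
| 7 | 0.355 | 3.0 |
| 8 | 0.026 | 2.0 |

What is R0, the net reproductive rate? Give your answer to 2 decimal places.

lx·mx by age: 0, 0, 1.5793, 1.1136, 1.9224, 1.7784, 1.3125, 1.065, 0.052
R0 = Σ lx·mx = 8.8232 → 8.82

8.82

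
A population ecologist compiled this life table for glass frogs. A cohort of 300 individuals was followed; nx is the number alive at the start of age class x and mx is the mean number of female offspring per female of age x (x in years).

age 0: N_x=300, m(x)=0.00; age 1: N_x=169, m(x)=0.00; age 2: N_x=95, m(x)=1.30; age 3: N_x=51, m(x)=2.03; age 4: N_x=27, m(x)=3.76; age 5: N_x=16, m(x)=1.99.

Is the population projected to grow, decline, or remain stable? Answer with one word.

lx = nx/n0 = nx/300: 1, 0.56333…, 0.31667…, 0.17, 0.09, 0.05333…
R0 = Σ lx·mx = 0 + 0 + 0.411667… + 0.3451 + 0.3384 + 0.106133… = 1.2013…
R0 > 1, so the population is growing.

growing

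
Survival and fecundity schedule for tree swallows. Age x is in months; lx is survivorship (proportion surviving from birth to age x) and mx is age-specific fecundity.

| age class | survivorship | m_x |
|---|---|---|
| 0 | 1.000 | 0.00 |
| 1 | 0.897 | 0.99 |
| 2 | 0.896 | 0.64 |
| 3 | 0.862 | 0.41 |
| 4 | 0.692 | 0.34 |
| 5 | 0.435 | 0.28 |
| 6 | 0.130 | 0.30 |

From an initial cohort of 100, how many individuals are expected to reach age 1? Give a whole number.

90

Expected survivors = N0 · l_1 = 100 × 0.897 = 89.7 → 90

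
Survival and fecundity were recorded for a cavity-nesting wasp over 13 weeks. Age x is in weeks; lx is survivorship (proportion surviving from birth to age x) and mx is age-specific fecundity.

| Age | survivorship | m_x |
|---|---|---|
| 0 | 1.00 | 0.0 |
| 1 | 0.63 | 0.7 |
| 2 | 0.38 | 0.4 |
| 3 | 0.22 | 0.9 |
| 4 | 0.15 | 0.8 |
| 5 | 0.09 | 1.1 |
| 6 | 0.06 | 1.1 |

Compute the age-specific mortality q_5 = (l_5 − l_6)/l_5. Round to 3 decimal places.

0.333

q_5 = (l_5 − l_6) / l_5 = (0.09 − 0.06) / 0.09
     = 0.03 / 0.09 = 0.333333… → 0.333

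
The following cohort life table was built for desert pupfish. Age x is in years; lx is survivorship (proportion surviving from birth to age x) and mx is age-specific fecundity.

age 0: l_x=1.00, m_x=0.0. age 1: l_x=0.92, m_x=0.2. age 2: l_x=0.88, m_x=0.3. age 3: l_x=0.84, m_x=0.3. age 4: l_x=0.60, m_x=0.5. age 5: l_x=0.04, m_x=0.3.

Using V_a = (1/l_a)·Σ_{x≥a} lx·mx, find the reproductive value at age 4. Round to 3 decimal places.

0.520

lx·mx for x ≥ 4: 0.3, 0.012 → sum = 0.312
V_4 = 0.312 / l_4 = 0.312 / 0.6 = 0.52 → 0.520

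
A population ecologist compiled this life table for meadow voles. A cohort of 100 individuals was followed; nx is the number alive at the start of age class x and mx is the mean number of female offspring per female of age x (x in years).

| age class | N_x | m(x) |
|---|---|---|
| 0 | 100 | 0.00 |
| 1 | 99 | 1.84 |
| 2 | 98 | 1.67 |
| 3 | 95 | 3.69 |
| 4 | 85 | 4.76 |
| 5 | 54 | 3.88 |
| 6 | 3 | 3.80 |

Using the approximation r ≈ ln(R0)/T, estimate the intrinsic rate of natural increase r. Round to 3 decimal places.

lx = nx/n0 = nx/100: 1, 0.99, 0.98, 0.95, 0.85, 0.54, 0.03
R0 = Σ lx·mx = 0 + 1.8216 + 1.6366 + 3.5055 + 4.046 + 2.0952 + 0.114 = 13.2189
Σ x·lx·mx = 42.9553; T = 42.9553/13.2189 = 3.24954…
r ≈ ln(R0)/T = ln(13.2189)/3.24954… = 0.79447… → 0.794

0.794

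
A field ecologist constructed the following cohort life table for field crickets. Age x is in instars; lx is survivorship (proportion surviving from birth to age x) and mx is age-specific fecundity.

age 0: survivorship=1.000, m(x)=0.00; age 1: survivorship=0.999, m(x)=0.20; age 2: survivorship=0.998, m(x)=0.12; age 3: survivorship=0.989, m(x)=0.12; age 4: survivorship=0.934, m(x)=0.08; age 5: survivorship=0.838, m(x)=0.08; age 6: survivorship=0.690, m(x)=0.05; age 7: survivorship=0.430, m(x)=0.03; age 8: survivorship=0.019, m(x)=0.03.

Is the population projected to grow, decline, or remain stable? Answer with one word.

declining

R0 = Σ lx·mx = 0 + 0.1998 + 0.11976 + 0.11868 + 0.07472 + 0.06704 + 0.0345 + 0.0129 + 0.00057 = 0.62797
R0 < 1, so the population is declining.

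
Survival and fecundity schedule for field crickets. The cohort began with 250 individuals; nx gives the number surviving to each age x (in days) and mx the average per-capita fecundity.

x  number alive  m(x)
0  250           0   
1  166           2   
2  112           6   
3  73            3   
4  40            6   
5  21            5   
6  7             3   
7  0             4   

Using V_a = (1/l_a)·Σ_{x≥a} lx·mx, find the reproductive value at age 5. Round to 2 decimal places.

lx = nx/n0 = nx/250: 1, 0.664, 0.448, 0.292, 0.16, 0.084, 0.028, 0
lx·mx for x ≥ 5: 0.42, 0.084, 0 → sum = 0.504
V_5 = 0.504 / l_5 = 0.504 / 0.084 = 6 → 6.00

6.00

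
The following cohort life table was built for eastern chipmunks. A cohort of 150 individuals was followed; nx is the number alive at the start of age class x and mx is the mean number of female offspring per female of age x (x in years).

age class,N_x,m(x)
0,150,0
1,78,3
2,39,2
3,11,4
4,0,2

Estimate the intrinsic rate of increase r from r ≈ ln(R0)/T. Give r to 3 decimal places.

lx = nx/n0 = nx/150: 1, 0.52, 0.26, 0.07333…, 0
R0 = Σ lx·mx = 0 + 1.56 + 0.52 + 0.29333… + 0 = 2.373333…
Σ x·lx·mx = 3.48…; T = 3.48…/2.373333… = 1.46629…
r ≈ ln(R0)/T = ln(2.373333…)/1.46629… = 0.58944… → 0.589

0.589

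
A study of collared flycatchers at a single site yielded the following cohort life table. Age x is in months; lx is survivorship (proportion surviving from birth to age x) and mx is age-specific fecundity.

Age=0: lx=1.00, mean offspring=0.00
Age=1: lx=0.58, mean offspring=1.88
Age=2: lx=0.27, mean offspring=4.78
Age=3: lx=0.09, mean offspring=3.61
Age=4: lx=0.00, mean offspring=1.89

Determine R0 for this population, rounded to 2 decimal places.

lx·mx by age: 0, 1.0904, 1.2906, 0.3249, 0
R0 = Σ lx·mx = 2.7059 → 2.71

2.71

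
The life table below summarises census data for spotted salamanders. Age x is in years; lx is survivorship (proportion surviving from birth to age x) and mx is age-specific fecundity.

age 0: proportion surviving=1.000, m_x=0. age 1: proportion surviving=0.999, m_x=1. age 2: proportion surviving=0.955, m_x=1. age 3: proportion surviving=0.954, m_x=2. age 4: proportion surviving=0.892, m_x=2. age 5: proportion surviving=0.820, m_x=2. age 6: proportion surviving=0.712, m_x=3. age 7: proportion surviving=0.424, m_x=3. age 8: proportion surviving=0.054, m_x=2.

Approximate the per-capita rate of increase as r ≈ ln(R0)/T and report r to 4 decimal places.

0.5522

R0 = Σ lx·mx = 0 + 0.999 + 0.955 + 1.908 + 1.784 + 1.64 + 2.136 + 1.272 + 0.108 = 10.802
Σ x·lx·mx = 46.553; T = 46.553/10.802 = 4.30966…
r ≈ ln(R0)/T = ln(10.802)/4.30966… = 0.552185… → 0.5522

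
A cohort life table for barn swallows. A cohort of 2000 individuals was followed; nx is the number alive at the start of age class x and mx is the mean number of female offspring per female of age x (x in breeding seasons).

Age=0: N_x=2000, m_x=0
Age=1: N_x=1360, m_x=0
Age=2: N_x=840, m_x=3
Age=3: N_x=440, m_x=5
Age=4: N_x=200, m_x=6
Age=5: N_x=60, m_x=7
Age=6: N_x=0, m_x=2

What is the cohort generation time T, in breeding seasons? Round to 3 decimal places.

2.924

lx = nx/n0 = nx/2000: 1, 0.68, 0.42, 0.22, 0.1, 0.03, 0
lx·mx: 0, 0, 1.26, 1.1, 0.6, 0.21, 0 → R0 = 3.17
x·lx·mx: 0, 0, 2.52, 3.3, 2.4, 1.05, 0 → Σ = 9.27
T = 9.27 / 3.17 = 2.92429… → 2.924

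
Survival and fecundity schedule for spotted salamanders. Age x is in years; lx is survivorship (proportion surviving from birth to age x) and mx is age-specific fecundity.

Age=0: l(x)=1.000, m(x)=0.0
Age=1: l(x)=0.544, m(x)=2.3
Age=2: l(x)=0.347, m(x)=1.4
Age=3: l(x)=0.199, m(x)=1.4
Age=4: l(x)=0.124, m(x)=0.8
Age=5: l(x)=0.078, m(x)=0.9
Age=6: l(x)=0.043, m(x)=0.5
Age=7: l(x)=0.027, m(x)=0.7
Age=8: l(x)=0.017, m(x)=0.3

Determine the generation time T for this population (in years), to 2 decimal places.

1.84

lx·mx: 0, 1.2512, 0.4858, 0.2786, 0.0992, 0.0702, 0.0215, 0.0189, 0.0051 → R0 = 2.2305
x·lx·mx: 0, 1.2512, 0.9716, 0.8358, 0.3968, 0.351, 0.129, 0.1323, 0.0408 → Σ = 4.1085
T = 4.1085 / 2.2305 = 1.841964… → 1.84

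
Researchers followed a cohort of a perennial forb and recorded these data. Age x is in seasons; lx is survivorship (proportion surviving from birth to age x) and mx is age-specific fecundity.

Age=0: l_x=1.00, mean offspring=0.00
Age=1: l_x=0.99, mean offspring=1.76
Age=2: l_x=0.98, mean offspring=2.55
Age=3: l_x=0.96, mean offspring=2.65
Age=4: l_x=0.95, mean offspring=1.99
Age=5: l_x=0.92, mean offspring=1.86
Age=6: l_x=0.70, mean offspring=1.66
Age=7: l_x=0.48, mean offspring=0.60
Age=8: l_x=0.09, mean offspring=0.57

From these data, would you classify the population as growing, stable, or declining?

growing

R0 = Σ lx·mx = 0 + 1.7424 + 2.499 + 2.544 + 1.8905 + 1.7112 + 1.162 + 0.288 + 0.0513 = 11.8884
R0 > 1, so the population is growing.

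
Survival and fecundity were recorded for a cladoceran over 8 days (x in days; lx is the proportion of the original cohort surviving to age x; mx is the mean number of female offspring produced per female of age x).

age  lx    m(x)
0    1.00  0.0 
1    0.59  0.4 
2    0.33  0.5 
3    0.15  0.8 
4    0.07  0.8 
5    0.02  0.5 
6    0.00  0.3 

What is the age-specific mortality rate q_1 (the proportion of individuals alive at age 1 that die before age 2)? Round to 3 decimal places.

0.441

q_1 = (l_1 − l_2) / l_1 = (0.59 − 0.33) / 0.59
     = 0.26 / 0.59 = 0.440678… → 0.441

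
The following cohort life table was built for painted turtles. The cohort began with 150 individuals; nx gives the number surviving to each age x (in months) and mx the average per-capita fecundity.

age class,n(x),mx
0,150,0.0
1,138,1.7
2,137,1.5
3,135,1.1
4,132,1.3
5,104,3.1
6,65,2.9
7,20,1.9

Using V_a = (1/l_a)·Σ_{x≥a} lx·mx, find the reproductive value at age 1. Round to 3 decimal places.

9.486

lx = nx/n0 = nx/150: 1, 0.92, 0.91333…, 0.9, 0.88, 0.69333…, 0.43333…, 0.13333…
lx·mx for x ≥ 1: 1.564, 1.37…, 0.99, 1.144, 2.149333…, 1.256667…, 0.253333… → sum = 8.727333…
V_1 = 8.727333… / l_1 = 8.727333… / 0.92 = 9.486232… → 9.486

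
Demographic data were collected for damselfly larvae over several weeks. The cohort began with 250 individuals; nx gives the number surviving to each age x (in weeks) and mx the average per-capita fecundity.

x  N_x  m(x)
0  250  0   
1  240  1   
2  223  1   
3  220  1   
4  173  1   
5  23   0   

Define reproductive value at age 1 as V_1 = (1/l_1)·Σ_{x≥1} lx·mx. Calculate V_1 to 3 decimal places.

3.567

lx = nx/n0 = nx/250: 1, 0.96, 0.892, 0.88, 0.692, 0.092
lx·mx for x ≥ 1: 0.96, 0.892, 0.88, 0.692, 0 → sum = 3.424
V_1 = 3.424 / l_1 = 3.424 / 0.96 = 3.566667… → 3.567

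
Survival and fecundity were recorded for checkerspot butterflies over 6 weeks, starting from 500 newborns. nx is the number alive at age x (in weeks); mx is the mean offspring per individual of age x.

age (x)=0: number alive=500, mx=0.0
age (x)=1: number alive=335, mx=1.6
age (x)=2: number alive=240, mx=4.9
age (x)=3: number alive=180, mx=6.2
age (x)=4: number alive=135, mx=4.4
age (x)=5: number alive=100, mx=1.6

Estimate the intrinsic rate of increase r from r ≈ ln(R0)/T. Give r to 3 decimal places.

lx = nx/n0 = nx/500: 1, 0.67, 0.48, 0.36, 0.27, 0.2
R0 = Σ lx·mx = 0 + 1.072 + 2.352 + 2.232 + 1.188 + 0.32 = 7.164
Σ x·lx·mx = 18.824; T = 18.824/7.164 = 2.62758…
r ≈ ln(R0)/T = ln(7.164)/2.62758… = 0.74938… → 0.749

0.749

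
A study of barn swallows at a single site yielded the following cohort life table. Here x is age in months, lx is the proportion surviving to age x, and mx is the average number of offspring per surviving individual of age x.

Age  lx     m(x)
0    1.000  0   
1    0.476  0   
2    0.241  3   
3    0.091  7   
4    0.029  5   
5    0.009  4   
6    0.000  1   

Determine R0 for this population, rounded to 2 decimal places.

1.54

lx·mx by age: 0, 0, 0.723, 0.637, 0.145, 0.036, 0
R0 = Σ lx·mx = 1.541 → 1.54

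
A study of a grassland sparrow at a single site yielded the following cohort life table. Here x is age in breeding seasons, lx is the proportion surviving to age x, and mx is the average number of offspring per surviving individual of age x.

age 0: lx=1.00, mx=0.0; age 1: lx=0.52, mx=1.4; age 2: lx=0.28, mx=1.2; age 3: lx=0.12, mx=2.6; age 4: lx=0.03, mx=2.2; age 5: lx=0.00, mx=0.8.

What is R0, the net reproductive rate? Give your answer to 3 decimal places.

1.442

lx·mx by age: 0, 0.728, 0.336, 0.312, 0.066, 0
R0 = Σ lx·mx = 1.442 → 1.442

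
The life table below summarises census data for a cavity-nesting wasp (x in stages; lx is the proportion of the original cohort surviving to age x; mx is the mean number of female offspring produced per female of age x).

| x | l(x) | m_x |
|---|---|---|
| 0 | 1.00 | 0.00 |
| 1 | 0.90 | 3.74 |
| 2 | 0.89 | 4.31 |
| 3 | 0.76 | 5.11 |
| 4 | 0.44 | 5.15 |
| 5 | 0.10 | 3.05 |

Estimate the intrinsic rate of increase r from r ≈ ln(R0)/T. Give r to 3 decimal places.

R0 = Σ lx·mx = 0 + 3.366 + 3.8359 + 3.8836 + 2.266 + 0.305 = 13.6565
Σ x·lx·mx = 33.2776; T = 33.2776/13.6565 = 2.43676…
r ≈ ln(R0)/T = ln(13.6565)/2.43676… = 1.07282… → 1.073

1.073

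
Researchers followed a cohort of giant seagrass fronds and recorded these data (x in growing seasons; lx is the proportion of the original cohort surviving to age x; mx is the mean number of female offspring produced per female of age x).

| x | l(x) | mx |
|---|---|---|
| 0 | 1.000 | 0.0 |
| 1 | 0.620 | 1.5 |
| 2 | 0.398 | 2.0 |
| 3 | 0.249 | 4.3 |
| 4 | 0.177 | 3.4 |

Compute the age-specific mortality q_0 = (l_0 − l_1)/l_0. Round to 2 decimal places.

0.38

q_0 = (l_0 − l_1) / l_0 = (1 − 0.62) / 1
     = 0.38 / 1 = 0.38 → 0.38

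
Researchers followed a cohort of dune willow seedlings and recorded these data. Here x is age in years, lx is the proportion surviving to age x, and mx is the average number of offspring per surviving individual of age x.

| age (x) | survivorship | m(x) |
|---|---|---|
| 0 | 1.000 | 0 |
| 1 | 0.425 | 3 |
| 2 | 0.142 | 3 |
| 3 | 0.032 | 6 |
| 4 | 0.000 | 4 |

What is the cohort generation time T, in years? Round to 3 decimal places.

1.428

lx·mx: 0, 1.275, 0.426, 0.192, 0 → R0 = 1.893
x·lx·mx: 0, 1.275, 0.852, 0.576, 0 → Σ = 2.703
T = 2.703 / 1.893 = 1.427892… → 1.428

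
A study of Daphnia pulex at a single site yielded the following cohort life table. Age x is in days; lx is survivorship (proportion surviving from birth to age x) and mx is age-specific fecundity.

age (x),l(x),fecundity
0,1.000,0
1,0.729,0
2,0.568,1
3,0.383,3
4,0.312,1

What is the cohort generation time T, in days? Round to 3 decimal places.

lx·mx: 0, 0, 0.568, 1.149, 0.312 → R0 = 2.029
x·lx·mx: 0, 0, 1.136, 3.447, 1.248 → Σ = 5.831
T = 5.831 / 2.029 = 2.873829… → 2.874

2.874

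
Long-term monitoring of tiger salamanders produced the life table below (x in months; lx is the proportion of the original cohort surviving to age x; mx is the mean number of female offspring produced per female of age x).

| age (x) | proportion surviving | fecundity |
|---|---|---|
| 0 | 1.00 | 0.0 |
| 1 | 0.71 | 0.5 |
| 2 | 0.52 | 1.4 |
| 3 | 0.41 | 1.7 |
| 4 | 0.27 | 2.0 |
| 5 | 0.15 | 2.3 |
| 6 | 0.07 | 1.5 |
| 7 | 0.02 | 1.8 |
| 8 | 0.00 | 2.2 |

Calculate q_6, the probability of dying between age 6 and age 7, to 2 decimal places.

q_6 = (l_6 − l_7) / l_6 = (0.07 − 0.02) / 0.07
     = 0.05 / 0.07 = 0.714286… → 0.71

0.71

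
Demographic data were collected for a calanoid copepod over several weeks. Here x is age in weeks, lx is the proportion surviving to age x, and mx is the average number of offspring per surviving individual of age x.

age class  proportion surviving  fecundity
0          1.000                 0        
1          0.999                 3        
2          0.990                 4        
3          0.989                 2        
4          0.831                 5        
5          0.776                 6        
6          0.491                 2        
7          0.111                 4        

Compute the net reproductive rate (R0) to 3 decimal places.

19.172

lx·mx by age: 0, 2.997, 3.96, 1.978, 4.155, 4.656, 0.982, 0.444
R0 = Σ lx·mx = 19.172 → 19.172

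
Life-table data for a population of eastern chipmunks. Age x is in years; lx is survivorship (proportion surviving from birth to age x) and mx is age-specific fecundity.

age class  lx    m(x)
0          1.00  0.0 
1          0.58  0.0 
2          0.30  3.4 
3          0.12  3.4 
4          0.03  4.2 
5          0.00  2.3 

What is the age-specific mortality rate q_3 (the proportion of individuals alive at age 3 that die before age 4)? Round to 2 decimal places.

0.75

q_3 = (l_3 − l_4) / l_3 = (0.12 − 0.03) / 0.12
     = 0.09 / 0.12 = 0.75 → 0.75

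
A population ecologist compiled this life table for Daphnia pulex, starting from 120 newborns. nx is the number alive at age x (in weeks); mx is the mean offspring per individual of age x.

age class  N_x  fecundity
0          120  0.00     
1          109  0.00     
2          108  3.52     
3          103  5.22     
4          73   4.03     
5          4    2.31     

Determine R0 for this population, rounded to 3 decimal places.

10.177

lx = nx/n0 = nx/120: 1, 0.90833…, 0.9, 0.85833…, 0.60833…, 0.03333…
lx·mx by age: 0, 0, 3.168, 4.4805…, 2.451583…, 0.077…
R0 = Σ lx·mx = 10.177083… → 10.177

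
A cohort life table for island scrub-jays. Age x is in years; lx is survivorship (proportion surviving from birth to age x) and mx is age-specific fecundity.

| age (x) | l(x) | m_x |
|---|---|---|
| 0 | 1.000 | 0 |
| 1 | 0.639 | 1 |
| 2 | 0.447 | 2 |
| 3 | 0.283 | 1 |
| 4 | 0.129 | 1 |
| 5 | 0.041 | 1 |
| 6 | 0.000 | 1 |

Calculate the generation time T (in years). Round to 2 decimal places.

2.01

lx·mx: 0, 0.639, 0.894, 0.283, 0.129, 0.041, 0 → R0 = 1.986
x·lx·mx: 0, 0.639, 1.788, 0.849, 0.516, 0.205, 0 → Σ = 3.997
T = 3.997 / 1.986 = 2.012588… → 2.01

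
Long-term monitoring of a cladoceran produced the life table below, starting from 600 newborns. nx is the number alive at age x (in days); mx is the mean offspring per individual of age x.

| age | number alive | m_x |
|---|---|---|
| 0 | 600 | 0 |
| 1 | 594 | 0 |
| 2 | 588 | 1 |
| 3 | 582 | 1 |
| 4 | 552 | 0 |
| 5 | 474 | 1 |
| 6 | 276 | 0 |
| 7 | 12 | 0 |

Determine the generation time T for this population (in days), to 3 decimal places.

3.219

lx = nx/n0 = nx/600: 1, 0.99, 0.98, 0.97, 0.92, 0.79, 0.46, 0.02
lx·mx: 0, 0, 0.98, 0.97, 0, 0.79, 0, 0 → R0 = 2.74
x·lx·mx: 0, 0, 1.96, 2.91, 0, 3.95, 0, 0 → Σ = 8.82
T = 8.82 / 2.74 = 3.218978… → 3.219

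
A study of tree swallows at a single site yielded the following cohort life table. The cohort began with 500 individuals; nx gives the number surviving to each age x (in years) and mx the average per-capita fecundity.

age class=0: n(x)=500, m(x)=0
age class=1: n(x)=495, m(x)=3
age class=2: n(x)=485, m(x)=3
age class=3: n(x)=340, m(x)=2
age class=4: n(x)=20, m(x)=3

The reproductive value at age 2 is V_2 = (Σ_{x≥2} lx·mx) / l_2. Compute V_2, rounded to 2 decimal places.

lx = nx/n0 = nx/500: 1, 0.99, 0.97, 0.68, 0.04
lx·mx for x ≥ 2: 2.91, 1.36, 0.12 → sum = 4.39
V_2 = 4.39 / l_2 = 4.39 / 0.97 = 4.525773… → 4.53

4.53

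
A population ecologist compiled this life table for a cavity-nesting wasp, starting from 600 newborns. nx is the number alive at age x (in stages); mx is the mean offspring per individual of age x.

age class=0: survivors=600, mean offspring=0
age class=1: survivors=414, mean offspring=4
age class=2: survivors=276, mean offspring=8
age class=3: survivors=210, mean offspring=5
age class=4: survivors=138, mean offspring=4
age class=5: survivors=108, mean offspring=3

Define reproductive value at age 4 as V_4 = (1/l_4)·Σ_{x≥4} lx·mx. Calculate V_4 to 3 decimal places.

lx = nx/n0 = nx/600: 1, 0.69, 0.46, 0.35, 0.23, 0.18
lx·mx for x ≥ 4: 0.92, 0.54 → sum = 1.46
V_4 = 1.46 / l_4 = 1.46 / 0.23 = 6.347826… → 6.348

6.348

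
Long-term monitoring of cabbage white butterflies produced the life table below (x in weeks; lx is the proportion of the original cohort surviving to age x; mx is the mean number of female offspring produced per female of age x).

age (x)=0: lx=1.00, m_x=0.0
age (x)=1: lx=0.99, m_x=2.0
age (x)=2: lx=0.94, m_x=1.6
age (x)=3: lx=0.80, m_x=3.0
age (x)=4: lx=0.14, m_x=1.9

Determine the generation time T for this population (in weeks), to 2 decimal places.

lx·mx: 0, 1.98, 1.504, 2.4, 0.266 → R0 = 6.15
x·lx·mx: 0, 1.98, 3.008, 7.2, 1.064 → Σ = 13.252
T = 13.252 / 6.15 = 2.154797… → 2.15

2.15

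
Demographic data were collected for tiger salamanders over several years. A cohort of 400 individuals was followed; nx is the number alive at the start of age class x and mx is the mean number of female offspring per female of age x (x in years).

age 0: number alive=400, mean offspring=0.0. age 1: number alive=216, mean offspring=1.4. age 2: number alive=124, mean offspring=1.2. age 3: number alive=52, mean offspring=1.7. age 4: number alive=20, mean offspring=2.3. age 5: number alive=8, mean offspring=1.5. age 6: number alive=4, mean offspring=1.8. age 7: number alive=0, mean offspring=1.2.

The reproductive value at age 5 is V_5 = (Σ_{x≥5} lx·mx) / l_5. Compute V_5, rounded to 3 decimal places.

lx = nx/n0 = nx/400: 1, 0.54, 0.31, 0.13, 0.05, 0.02, 0.01, 0
lx·mx for x ≥ 5: 0.03, 0.018, 0 → sum = 0.048
V_5 = 0.048 / l_5 = 0.048 / 0.02 = 2.4 → 2.400

2.400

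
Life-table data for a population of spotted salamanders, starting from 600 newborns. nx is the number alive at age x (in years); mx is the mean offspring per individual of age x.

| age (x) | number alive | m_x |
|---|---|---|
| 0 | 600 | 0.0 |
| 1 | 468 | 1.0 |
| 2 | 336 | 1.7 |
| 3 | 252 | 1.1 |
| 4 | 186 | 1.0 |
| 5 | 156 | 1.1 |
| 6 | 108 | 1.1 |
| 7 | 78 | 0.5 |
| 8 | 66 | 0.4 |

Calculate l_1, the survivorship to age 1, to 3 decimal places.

l_1 = n_1/n_0 = 468/600 = 0.78 → 0.780

0.780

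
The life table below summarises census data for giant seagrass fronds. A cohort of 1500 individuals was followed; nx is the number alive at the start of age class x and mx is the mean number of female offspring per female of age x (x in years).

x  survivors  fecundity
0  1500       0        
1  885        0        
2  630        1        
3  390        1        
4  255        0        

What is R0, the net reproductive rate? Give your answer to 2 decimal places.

0.68

lx = nx/n0 = nx/1500: 1, 0.59, 0.42, 0.26, 0.17
lx·mx by age: 0, 0, 0.42, 0.26, 0
R0 = Σ lx·mx = 0.68 → 0.68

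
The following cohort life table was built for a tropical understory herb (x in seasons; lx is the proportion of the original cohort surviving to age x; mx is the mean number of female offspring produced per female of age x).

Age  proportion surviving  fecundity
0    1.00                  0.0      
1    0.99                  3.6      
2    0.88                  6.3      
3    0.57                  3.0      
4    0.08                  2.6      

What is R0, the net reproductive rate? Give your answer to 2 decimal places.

lx·mx by age: 0, 3.564, 5.544, 1.71, 0.208
R0 = Σ lx·mx = 11.026 → 11.03

11.03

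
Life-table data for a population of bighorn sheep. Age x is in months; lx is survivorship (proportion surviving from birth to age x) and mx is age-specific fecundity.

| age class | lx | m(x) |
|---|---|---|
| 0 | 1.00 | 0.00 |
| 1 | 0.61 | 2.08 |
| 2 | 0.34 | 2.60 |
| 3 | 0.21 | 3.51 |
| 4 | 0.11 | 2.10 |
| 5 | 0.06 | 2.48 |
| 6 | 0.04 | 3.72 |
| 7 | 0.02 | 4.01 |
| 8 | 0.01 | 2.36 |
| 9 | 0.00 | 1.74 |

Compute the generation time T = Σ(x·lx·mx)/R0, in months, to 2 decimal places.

2.43

lx·mx: 0, 1.2688, 0.884, 0.7371, 0.231, 0.1488, 0.1488, 0.0802, 0.0236, 0 → R0 = 3.5223
x·lx·mx: 0, 1.2688, 1.768, 2.2113, 0.924, 0.744, 0.8928, 0.5614, 0.1888, 0 → Σ = 8.5591
T = 8.5591 / 3.5223 = 2.429975… → 2.43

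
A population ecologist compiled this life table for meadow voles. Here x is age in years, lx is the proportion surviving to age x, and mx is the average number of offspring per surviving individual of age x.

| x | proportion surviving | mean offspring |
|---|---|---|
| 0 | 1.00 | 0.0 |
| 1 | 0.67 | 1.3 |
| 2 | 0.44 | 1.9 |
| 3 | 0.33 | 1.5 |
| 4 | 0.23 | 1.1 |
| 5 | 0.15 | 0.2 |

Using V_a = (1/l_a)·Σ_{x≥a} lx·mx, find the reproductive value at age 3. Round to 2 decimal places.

lx·mx for x ≥ 3: 0.495, 0.253, 0.03 → sum = 0.778
V_3 = 0.778 / l_3 = 0.778 / 0.33 = 2.357576… → 2.36

2.36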